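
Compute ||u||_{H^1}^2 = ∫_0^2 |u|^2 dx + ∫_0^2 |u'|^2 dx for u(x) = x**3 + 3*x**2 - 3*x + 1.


||u||_{H^1}^2 = 9208/35

The H^1 norm (squared) on an interval (0, L) is
  ||u||_{H^1}^2 = ∫_0^L u(x)^2 dx + ∫_0^L u'(x)^2 dx.
Compute u'(x) = 3*x**2 + 6*x - 3.
Then u(x)^2 = x**6 + 6*x**5 + 3*x**4 - 16*x**3 + 15*x**2 - 6*x + 1 and u'(x)^2 = 9*x**4 + 36*x**3 + 18*x**2 - 36*x + 9.
Integrate each monomial from 0 to 2 using ∫_0^2 c·x^n dx = c·2^(n+1)/(n+1):
  ∫_0^2 u(x)^2 dx = ∫_0^2 (x^6 + 6*x^5 + 3*x^4 - 16*x^3 + 15*x^2 - 6*x + 1) dx. Term by term:
    ∫_0^2 x^6 dx = 128/7;  ∫_0^2 6*x^5 dx = 64;  ∫_0^2 3*x^4 dx = 96/5;
    ∫_0^2 -16*x^3 dx = -64;  ∫_0^2 15*x^2 dx = 40;  ∫_0^2 -6*x dx = -12;
    ∫_0^2 1 dx = 2.
  Sum: 128/7 + 64 + 96/5 − 64 + 40 − 12 + 2 = 2362/35.
  ∫_0^2 u'(x)^2 dx = ∫_0^2 (9*x^4 + 36*x^3 + 18*x^2 - 36*x + 9) dx. Term by term:
    ∫_0^2 9*x^4 dx = 288/5;  ∫_0^2 36*x^3 dx = 144;  ∫_0^2 18*x^2 dx = 48;
    ∫_0^2 -36*x dx = -72;  ∫_0^2 9 dx = 18.
  Sum: 288/5 + 144 + 48 − 72 + 18 = 978/5.
Adding: ||u||_{H^1}^2 = 2362/35 + 978/5 = 9208/35.


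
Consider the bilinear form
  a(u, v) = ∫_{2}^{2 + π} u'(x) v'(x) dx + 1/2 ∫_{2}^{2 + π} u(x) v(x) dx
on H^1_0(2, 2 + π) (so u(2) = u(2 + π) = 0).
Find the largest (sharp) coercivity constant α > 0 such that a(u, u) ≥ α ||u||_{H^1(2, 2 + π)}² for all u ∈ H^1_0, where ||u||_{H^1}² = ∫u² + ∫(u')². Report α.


α = 3/4

Coercivity of a(·,·) on H^1_0(2, 2 + π) means a(u, u) ≥ α ||u||_{H^1}² for every u ∈ H^1_0.
The interval has length L = π, and Poincaré/coercivity depend only on L. Here a(u, u) = ∫(u')² + (1/2)·∫u².
Here 0 < c = 1/2 < 1. The condition a(u,u) ≥ α||u||_{H^1}² reads (1−α)∫(u')² ≥ (α−c)∫u². Any admissible α is ≤ 1 (rapidly oscillating u have ∫u²/∫(u')² → 0), and α = 1 would force 0 ≥ (1−c)∫u², impossible since c < 1; so 1−α > 0. By the sharp Poincaré inequality on H^1_0 of an interval of length L, ∫(u')² ≥ (π/L)²∫u² with equality for the first sine mode sin(π(x−x₀)/L) (x₀ the left endpoint), so the inequality holds for all u iff (1−α)(π/L)² ≥ α − c, i.e. α ≤ ((π/L)² + c)/((π/L)² + 1) = (1 + c(L/π)²)/(1 + (L/π)²). With (π/L)² = 1 and c = 1/2, the largest admissible constant is α = ((π/L)² + c)/((π/L)² + 1).
Simplifying, α = 3/4.


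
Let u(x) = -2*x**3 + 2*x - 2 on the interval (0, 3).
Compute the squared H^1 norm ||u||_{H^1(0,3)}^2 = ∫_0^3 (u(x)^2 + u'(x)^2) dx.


||u||_{H^1}^2 = 90318/35

The H^1 norm (squared) on an interval (0, L) is
  ||u||_{H^1}^2 = ∫_0^L u(x)^2 dx + ∫_0^L u'(x)^2 dx.
Compute u'(x) = 2 - 6*x**2.
Then u(x)^2 = 4*x**6 - 8*x**4 + 8*x**3 + 4*x**2 - 8*x + 4 and u'(x)^2 = 36*x**4 - 24*x**2 + 4.
Integrate each monomial from 0 to 3 using ∫_0^3 c·x^n dx = c·3^(n+1)/(n+1):
  ∫_0^3 u(x)^2 dx = ∫_0^3 (4*x^6 - 8*x^4 + 8*x^3 + 4*x^2 - 8*x + 4) dx. Term by term:
    ∫_0^3 4*x^6 dx = 8748/7;  ∫_0^3 -8*x^4 dx = -1944/5;  ∫_0^3 8*x^3 dx = 162;
    ∫_0^3 4*x^2 dx = 36;  ∫_0^3 -8*x dx = -36;  ∫_0^3 4 dx = 12.
  Sum: 8748/7 − 1944/5 + 162 + 36 − 36 + 12 = 36222/35.
  ∫_0^3 u'(x)^2 dx = ∫_0^3 (36*x^4 - 24*x^2 + 4) dx. Term by term:
    ∫_0^3 36*x^4 dx = 8748/5;  ∫_0^3 -24*x^2 dx = -216;  ∫_0^3 4 dx = 12.
  Sum: 8748/5 − 216 + 12 = 7728/5.
Adding: ||u||_{H^1}^2 = 36222/35 + 7728/5 = 90318/35.


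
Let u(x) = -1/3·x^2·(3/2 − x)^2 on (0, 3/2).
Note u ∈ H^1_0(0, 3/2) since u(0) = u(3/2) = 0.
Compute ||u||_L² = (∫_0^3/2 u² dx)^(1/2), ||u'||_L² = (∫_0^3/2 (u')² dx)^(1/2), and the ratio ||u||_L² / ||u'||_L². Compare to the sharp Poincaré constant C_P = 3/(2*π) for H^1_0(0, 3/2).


||u||_L² / ||u'||_L² = sqrt(3)/4 < C_P = 3/(2*π).

u(x) = -1/3·x^2·(3/2 − x)^2, so u'(x) = x*(-8*x^2 + 18*x - 9)/6.
u(x) = -1/3·x^2·(3/2 − x)^2 vanishes at x = 0 and x = 3/2, so u ∈ H^1_0(0, 3/2). Differentiate via the product rule and integrate the resulting polynomials term by term.
  ∫_0^3/2 u² dx = ∫_0^3/2 (x^8/9 - 2*x^7/3 + 3*x^6/2 - 3*x^5/2 + 9*x^4/16) dx. Term by term:
    ∫_0^3/2 x^8/9 dx = 243/512;  ∫_0^3/2 -2*x^7/3 dx = -2187/1024;  ∫_0^3/2 3*x^6/2 dx = 6561/1792;
    ∫_0^3/2 -3*x^5/2 dx = -729/256;  ∫_0^3/2 9*x^4/16 dx = 2187/2560.
  Sum: 243/512 − 2187/1024 + 6561/1792 − 729/256 + 2187/2560 = 243/35840.
  ∫_0^3/2 (u')² dx = ∫_0^3/2 (16*x^6/9 - 8*x^5 + 13*x^4 - 9*x^3 + 9*x^2/4) dx. Term by term:
    ∫_0^3/2 16*x^6/9 dx = 243/56;  ∫_0^3/2 -8*x^5 dx = -243/16;  ∫_0^3/2 13*x^4 dx = 3159/160;
    ∫_0^3/2 -9*x^3 dx = -729/64;  ∫_0^3/2 9*x^2/4 dx = 81/32.
  Sum: 243/56 − 243/16 + 3159/160 − 729/64 + 81/32 = 81/2240.
∫_0^3/2 u² dx = 243/35840, so ||u||_L² = 9*sqrt(105)/1120.
∫_0^3/2 (u')² dx = 81/2240, so ||u'||_L² = 9*sqrt(35)/280.
Ratio ||u||_L² / ||u'||_L² = sqrt(3)/4.
Sharp Poincaré constant on H^1_0(0, 3/2) is C_P = L/π = 3/(2*π), achieved by sin(2*π/3·x).
A polynomial bump cannot attain the sharp Poincaré constant (only the first sine eigenfunction does), so the ratio is strictly less than C_P, consistent with ||u||_L² ≤ C_P ||u'||_L².


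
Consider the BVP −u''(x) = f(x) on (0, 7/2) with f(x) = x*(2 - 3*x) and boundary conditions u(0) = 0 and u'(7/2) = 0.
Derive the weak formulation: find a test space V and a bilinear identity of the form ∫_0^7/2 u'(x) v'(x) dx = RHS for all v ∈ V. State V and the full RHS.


V = {v ∈ H^1(0, 7/2) : v(0) = 0} (test functions vanish at x = 0 where u is specified); weak form: ∫_0^7/2 u'v' dx = ∫_0^7/2 (x*(2 - 3*x)) v dx for all v ∈ V.

Multiply both sides by a test function v and integrate from 0 to 7/2:
  ∫_0^7/2 −u''(x) v(x) dx = ∫_0^7/2 f(x) v(x) dx.
Integrate the LHS by parts once:
  ∫_0^7/2 −u'' v dx = −[u'(x) v(x)]_0^7/2 + ∫_0^7/2 u'(x) v'(x) dx.
Thus ∫_0^7/2 u'(x) v'(x) dx = ∫_0^7/2 f(x) v(x) dx + [u'(x) v(x)]_0^7/2.
Choose V so that boundary terms are either known or forced to vanish.
Mixed BC: u(0) = 0 (Dirichlet) and u'(7/2) = 0 (Neumann). Define V = {v ∈ H^1(0, 7/2) : v(0) = 0}. Then [u' v]_0^7/2 = u'(7/2)·v(7/2) − u'(0)·0 = 0.
Weak formulation: find u (satisfying any essential BC) such that ∫_0^7/2 u'(x) v'(x) dx = ∫_0^7/2 f v dx for all v ∈ V (Dirichlet at 0 absorbed into V; the Neumann datum at x = 7/2 is zero, so no boundary term remains).
Substituting f(x) = x*(2 - 3*x), the right-hand side is ∫_0^7/2 (x*(2 - 3*x)) v dx.


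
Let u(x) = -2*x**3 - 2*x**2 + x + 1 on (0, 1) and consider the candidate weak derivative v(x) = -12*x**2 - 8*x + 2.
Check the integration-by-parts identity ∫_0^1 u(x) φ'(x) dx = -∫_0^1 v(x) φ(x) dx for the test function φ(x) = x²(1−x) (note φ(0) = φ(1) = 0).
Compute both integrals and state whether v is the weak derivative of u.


LHS = 19/60, RHS = 19/30. No, v is not the weak derivative of u.

u(x) = -2*x**3 - 2*x**2 + x + 1, classical derivative u'(x) = -6*x**2 - 4*x + 1.
φ(x) = x²(1−x), so φ'(x) = x*(2 - 3*x).
Note φ(0) = φ(1) = 0, so the boundary term u·φ vanishes.
LHS = ∫_0^1 u(x) φ'(x) dx = ∫_0^1 (6*x^5 + 2*x^4 - 7*x^3 - x^2 + 2*x) dx. Term by term:
  ∫_0^1 6*x^5 dx = 1;  ∫_0^1 2*x^4 dx = 2/5;  ∫_0^1 -7*x^3 dx = -7/4;
  ∫_0^1 -x^2 dx = -1/3;  ∫_0^1 2*x dx = 1.
Sum: 1 + 2/5 − 7/4 − 1/3 + 1 = 19/60.
So LHS = 19/60.
∫_0^1 v(x) φ(x) dx = ∫_0^1 (12*x^5 - 4*x^4 - 10*x^3 + 2*x^2) dx. Term by term:
  ∫_0^1 12*x^5 dx = 2;  ∫_0^1 -4*x^4 dx = -4/5;  ∫_0^1 -10*x^3 dx = -5/2;
  ∫_0^1 2*x^2 dx = 2/3.
Sum: 2 − 4/5 − 5/2 + 2/3 = -19/30.
So RHS = -∫_0^1 v(x) φ(x) dx = 19/30.
LHS − RHS = -19/60 ≠ 0, so the identity fails.
(For a valid weak derivative the identity must hold for EVERY test function, in particular this one. The failure shows v is NOT the weak derivative of u.)
Correct weak derivative would be u'(x) = -6*x**2 - 4*x + 1.


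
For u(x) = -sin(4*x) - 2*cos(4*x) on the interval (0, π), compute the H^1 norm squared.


||u||_{H^1(0,π)}^2 = 85*π/2

u'(x) = 8*sin(4*x) - 4*cos(4*x).
Expand u² and (u')² and integrate term by term on (0, π), using: for integers n ≥ 1, ∫_0^π sin²(nx) dx = ∫_0^π cos²(nx) dx = π/2; for n ≠ n', ∫_0^π sin(nx)sin(n'x) dx = ∫_0^π cos(nx)cos(n'x) dx = 0; and by product-to-sum, ∫_0^π sin(nx)cos(n'x) dx = ½∫_0^π [sin((n+n')x) + sin((n−n')x)] dx, which is 0 when n+n' is even and 2n/(n²−n'²) when n+n' is odd (it need not vanish on (0, π)).
  u² squared terms: (-1)²·∫sin(4x)² dx = 1·π/2 = π/2;  (-2)²·∫cos(4x)² dx = 4·π/2 = 2*π.
  u² cross terms: 2·(-1)·(-2)·∫sin(4x)·cos(4x) dx = 4·(0) = 0.
  So ∫_0^π u² dx = π/2 + 2*π + 0 = 5*π/2.
  (u')² squared terms: (-4)²·∫cos(4x)² dx = 16·π/2 = 8*π;  (8)²·∫sin(4x)² dx = 64·π/2 = 32*π.
  (u')² cross terms: 2·(-4)·(8)·∫cos(4x)·sin(4x) dx = -64·(0) = 0.
  So ∫_0^π (u')² dx = 8*π + 32*π + 0 = 40*π.
||u||_{H^1}^2 = (5*π/2) + (40*π) = 85*π/2.


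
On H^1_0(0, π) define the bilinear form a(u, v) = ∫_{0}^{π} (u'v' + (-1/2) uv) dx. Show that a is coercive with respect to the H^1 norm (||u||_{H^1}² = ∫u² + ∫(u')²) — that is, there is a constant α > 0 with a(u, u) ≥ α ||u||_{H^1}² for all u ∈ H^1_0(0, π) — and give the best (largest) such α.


α = 1/4

Coercivity of a(·,·) on H^1_0(0, π) means a(u, u) ≥ α ||u||_{H^1}² for every u ∈ H^1_0.
The interval has length L = π, and Poincaré/coercivity depend only on L. Here a(u, u) = ∫(u')² + (-1/2)·∫u².
Here c = -1/2 < 0 with |c| < (π/L)² = 1, so coercivity still holds. The condition a(u,u) ≥ α||u||_{H^1}² reads (1−α)∫(u')² ≥ (α−c)∫u². Any admissible α is ≤ 1 (rapidly oscillating u have ∫u²/∫(u')² → 0), and α = 1 would force 0 ≥ (1−c)∫u², impossible since c < 1; so 1−α > 0. By the sharp Poincaré inequality on H^1_0 of an interval of length L, ∫(u')² ≥ (π/L)²∫u² with equality for the first sine mode sin(π(x−x₀)/L) (x₀ the left endpoint), so the inequality holds for all u iff (1−α)(π/L)² ≥ α − c, i.e. α ≤ ((π/L)² + c)/((π/L)² + 1) = (1 + c(L/π)²)/(1 + (L/π)²). (Direct route, valid since c ≤ 0: Poincaré gives c∫u² ≥ c(L/π)²∫(u')², so a(u,u) ≥ (1 + c(L/π)²)∫(u')², while ||u||_{H^1}² ≤ (1 + (L/π)²)∫(u')²; dividing yields the same α.) With (π/L)² = 1 and c = -1/2, the largest admissible constant is α = ((π/L)² + c)/((π/L)² + 1).
Simplifying, α = 1/4.


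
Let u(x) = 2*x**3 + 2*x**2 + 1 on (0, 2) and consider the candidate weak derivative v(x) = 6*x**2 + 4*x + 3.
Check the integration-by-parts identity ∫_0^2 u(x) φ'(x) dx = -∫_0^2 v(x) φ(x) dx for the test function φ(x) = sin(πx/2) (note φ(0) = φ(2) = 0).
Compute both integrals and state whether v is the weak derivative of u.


LHS = -64/π + 192/π^3, RHS = -76/π + 192/π^3. No, v is not the weak derivative of u.

u(x) = 2*x**3 + 2*x**2 + 1, classical derivative u'(x) = 6*x**2 + 4*x.
φ(x) = sin(πx/2), so φ'(x) = π*cos(π*x/2)/2.
Note φ(0) = φ(2) = 0, so the boundary term u·φ vanishes.
LHS = ∫_0^2 u(x) φ'(x) dx = ∫_0^2 (π*x^3*cos(π*x/2) + π*x^2*cos(π*x/2) + π*cos(π*x/2)/2) dx. Term by term:
  ∫_0^2 π*cos(π*x/2)/2 dx = 0;  ∫_0^2 π*x^2*cos(π*x/2) dx = -16/π;  ∫_0^2 π*x^3*cos(π*x/2) dx = -48/π + 192/π^3.
Sum: 0 − 16/π + -48/π + 192/π^3 = -64/π + 192/π^3.
So LHS = -64/π + 192/π^3.
∫_0^2 v(x) φ(x) dx = ∫_0^2 (6*x^2*sin(π*x/2) + 4*x*sin(π*x/2) + 3*sin(π*x/2)) dx. Term by term:
  ∫_0^2 3*sin(π*x/2) dx = 12/π;  ∫_0^2 4*x*sin(π*x/2) dx = 16/π;  ∫_0^2 6*x^2*sin(π*x/2) dx = -192/π^3 + 48/π.
Sum: 12/π + 16/π + -192/π^3 + 48/π = -192/π^3 + 76/π.
So RHS = -∫_0^2 v(x) φ(x) dx = -76/π + 192/π^3.
LHS − RHS = 12/π ≠ 0, so the identity fails.
(For a valid weak derivative the identity must hold for EVERY test function, in particular this one. The failure shows v is NOT the weak derivative of u.)
Correct weak derivative would be u'(x) = 6*x**2 + 4*x.


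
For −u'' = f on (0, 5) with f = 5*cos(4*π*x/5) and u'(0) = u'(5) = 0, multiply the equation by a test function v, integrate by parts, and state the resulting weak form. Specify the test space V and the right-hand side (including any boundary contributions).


V = H^1(0, 5) (no boundary constraint on v; u is determined up to an additive constant); weak form: ∫_0^5 u'v' dx = ∫_0^5 (5*cos(4*π*x/5)) v dx for all v ∈ V.

Multiply both sides by a test function v and integrate from 0 to 5:
  ∫_0^5 −u''(x) v(x) dx = ∫_0^5 f(x) v(x) dx.
Integrate the LHS by parts once:
  ∫_0^5 −u'' v dx = −[u'(x) v(x)]_0^5 + ∫_0^5 u'(x) v'(x) dx.
Thus ∫_0^5 u'(x) v'(x) dx = ∫_0^5 f(x) v(x) dx + [u'(x) v(x)]_0^5.
Choose V so that boundary terms are either known or forced to vanish.
u has homogeneous Neumann: u'(0) = u'(5) = 0. So [u' v]_0^5 = 0·v(5) − 0·v(0) = 0 for any v; take V = H^1(0, 5).
Weak formulation: find u (satisfying any essential BC) such that ∫_0^5 u'(x) v'(x) dx = ∫_0^5 f v dx for all v ∈ V (homogeneous Neumann, so boundary terms vanish).
Substituting f(x) = 5*cos(4*π*x/5), the right-hand side is ∫_0^5 (5*cos(4*π*x/5)) v dx.
Compatibility check (pure Neumann): taking v ≡ 1 ∈ V gives 0 = ∫_0^5 f dx + (0) − (0), i.e. ∫_0^5 f dx must equal u'(0) − u'(5) = 0. Indeed ∫_0^5 (5*cos(4*π*x/5)) dx = 0, so the data are compatible. The solution is then unique only up to an additive constant (fix it e.g. by requiring ∫_0^5 u dx = 0).


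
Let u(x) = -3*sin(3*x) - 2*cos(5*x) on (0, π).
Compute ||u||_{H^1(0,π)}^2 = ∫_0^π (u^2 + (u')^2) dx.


||u||_{H^1(0,π)}^2 = 97*π

u'(x) = 10*sin(5*x) - 9*cos(3*x).
Expand u² and (u')² and integrate term by term on (0, π), using: for integers n ≥ 1, ∫_0^π sin²(nx) dx = ∫_0^π cos²(nx) dx = π/2; for n ≠ n', ∫_0^π sin(nx)sin(n'x) dx = ∫_0^π cos(nx)cos(n'x) dx = 0; and by product-to-sum, ∫_0^π sin(nx)cos(n'x) dx = ½∫_0^π [sin((n+n')x) + sin((n−n')x)] dx, which is 0 when n+n' is even and 2n/(n²−n'²) when n+n' is odd (it need not vanish on (0, π)).
  u² squared terms: (-3)²·∫sin(3x)² dx = 9·π/2 = 9*π/2;  (-2)²·∫cos(5x)² dx = 4·π/2 = 2*π.
  u² cross terms: 2·(-3)·(-2)·∫sin(3x)·cos(5x) dx = 12·(0) = 0.
  So ∫_0^π u² dx = 9*π/2 + 2*π + 0 = 13*π/2.
  (u')² squared terms: (-9)²·∫cos(3x)² dx = 81·π/2 = 81*π/2;  (10)²·∫sin(5x)² dx = 100·π/2 = 50*π.
  (u')² cross terms: 2·(-9)·(10)·∫cos(3x)·sin(5x) dx = -180·(0) = 0.
  So ∫_0^π (u')² dx = 81*π/2 + 50*π + 0 = 181*π/2.
||u||_{H^1}^2 = (13*π/2) + (181*π/2) = 97*π.


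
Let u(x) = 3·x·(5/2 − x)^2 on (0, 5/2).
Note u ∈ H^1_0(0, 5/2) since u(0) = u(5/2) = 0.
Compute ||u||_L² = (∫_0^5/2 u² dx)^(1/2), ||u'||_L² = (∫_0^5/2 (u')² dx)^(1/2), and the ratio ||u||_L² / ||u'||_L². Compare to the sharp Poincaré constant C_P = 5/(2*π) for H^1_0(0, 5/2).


||u||_L² / ||u'||_L² = 5*sqrt(14)/28 < C_P = 5/(2*π).

u(x) = 3·x·(5/2 − x)^2, so u'(x) = 9*x^2 - 30*x + 75/4.
u(x) = 3·x·(5/2 − x)^2 vanishes at x = 0 and x = 5/2, so u ∈ H^1_0(0, 5/2). Differentiate via the product rule and integrate the resulting polynomials term by term.
  ∫_0^5/2 u² dx = ∫_0^5/2 (9*x^6 - 90*x^5 + 675*x^4/2 - 1125*x^3/2 + 5625*x^2/16) dx. Term by term:
    ∫_0^5/2 9*x^6 dx = 703125/896;  ∫_0^5/2 -90*x^5 dx = -234375/64;  ∫_0^5/2 675*x^4/2 dx = 421875/64;
    ∫_0^5/2 -1125*x^3/2 dx = -703125/128;  ∫_0^5/2 5625*x^2/16 dx = 234375/128.
  Sum: 703125/896 − 234375/64 + 421875/64 − 703125/128 + 234375/128 = 46875/896.
  ∫_0^5/2 (u')² dx = ∫_0^5/2 (81*x^4 - 540*x^3 + 2475*x^2/2 - 1125*x + 5625/16) dx. Term by term:
    ∫_0^5/2 81*x^4 dx = 50625/32;  ∫_0^5/2 -540*x^3 dx = -84375/16;  ∫_0^5/2 2475*x^2/2 dx = 103125/16;
    ∫_0^5/2 -1125*x dx = -28125/8;  ∫_0^5/2 5625/16 dx = 28125/32.
  Sum: 50625/32 − 84375/16 + 103125/16 − 28125/8 + 28125/32 = 1875/16.
∫_0^5/2 u² dx = 46875/896, so ||u||_L² = 125*sqrt(42)/112.
∫_0^5/2 (u')² dx = 1875/16, so ||u'||_L² = 25*sqrt(3)/4.
Ratio ||u||_L² / ||u'||_L² = 5*sqrt(14)/28.
Sharp Poincaré constant on H^1_0(0, 5/2) is C_P = L/π = 5/(2*π), achieved by sin(2*π/5·x).
A polynomial bump cannot attain the sharp Poincaré constant (only the first sine eigenfunction does), so the ratio is strictly less than C_P, consistent with ||u||_L² ≤ C_P ||u'||_L².


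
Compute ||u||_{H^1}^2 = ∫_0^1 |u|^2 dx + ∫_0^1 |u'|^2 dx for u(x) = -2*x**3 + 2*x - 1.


||u||_{H^1}^2 = 368/105

The H^1 norm (squared) on an interval (0, L) is
  ||u||_{H^1}^2 = ∫_0^L u(x)^2 dx + ∫_0^L u'(x)^2 dx.
Compute u'(x) = 2 - 6*x**2.
Then u(x)^2 = 4*x**6 - 8*x**4 + 4*x**3 + 4*x**2 - 4*x + 1 and u'(x)^2 = 36*x**4 - 24*x**2 + 4.
Integrate each monomial from 0 to 1 using ∫_0^1 c·x^n dx = c·1^(n+1)/(n+1):
  ∫_0^1 u(x)^2 dx = ∫_0^1 (4*x^6 - 8*x^4 + 4*x^3 + 4*x^2 - 4*x + 1) dx. Term by term:
    ∫_0^1 4*x^6 dx = 4/7;  ∫_0^1 -8*x^4 dx = -8/5;  ∫_0^1 4*x^3 dx = 1;
    ∫_0^1 4*x^2 dx = 4/3;  ∫_0^1 -4*x dx = -2;  ∫_0^1 1 dx = 1.
  Sum: 4/7 − 8/5 + 1 + 4/3 − 2 + 1 = 32/105.
  ∫_0^1 u'(x)^2 dx = ∫_0^1 (36*x^4 - 24*x^2 + 4) dx. Term by term:
    ∫_0^1 36*x^4 dx = 36/5;  ∫_0^1 -24*x^2 dx = -8;  ∫_0^1 4 dx = 4.
  Sum: 36/5 − 8 + 4 = 16/5.
Adding: ||u||_{H^1}^2 = 32/105 + 16/5 = 368/105.


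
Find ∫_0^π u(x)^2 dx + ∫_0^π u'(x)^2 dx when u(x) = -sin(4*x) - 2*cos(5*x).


||u||_{H^1(0,π)}^2 = -832/9 + 121*π/2

u'(x) = 10*sin(5*x) - 4*cos(4*x).
Expand u² and (u')² and integrate term by term on (0, π), using: for integers n ≥ 1, ∫_0^π sin²(nx) dx = ∫_0^π cos²(nx) dx = π/2; for n ≠ n', ∫_0^π sin(nx)sin(n'x) dx = ∫_0^π cos(nx)cos(n'x) dx = 0; and by product-to-sum, ∫_0^π sin(nx)cos(n'x) dx = ½∫_0^π [sin((n+n')x) + sin((n−n')x)] dx, which is 0 when n+n' is even and 2n/(n²−n'²) when n+n' is odd (it need not vanish on (0, π)).
  u² squared terms: (-1)²·∫sin(4x)² dx = 1·π/2 = π/2;  (-2)²·∫cos(5x)² dx = 4·π/2 = 2*π.
  u² cross terms: 2·(-1)·(-2)·∫sin(4x)·cos(5x) dx = 4·(-8/9) = -32/9.
  So ∫_0^π u² dx = π/2 + 2*π − 32/9 = -32/9 + 5*π/2.
  (u')² squared terms: (-4)²·∫cos(4x)² dx = 16·π/2 = 8*π;  (10)²·∫sin(5x)² dx = 100·π/2 = 50*π.
  (u')² cross terms: 2·(-4)·(10)·∫cos(4x)·sin(5x) dx = -80·(10/9) = -800/9.
  So ∫_0^π (u')² dx = 8*π + 50*π − 800/9 = -800/9 + 58*π.
||u||_{H^1}^2 = (-32/9 + 5*π/2) + (-800/9 + 58*π) = -832/9 + 121*π/2.


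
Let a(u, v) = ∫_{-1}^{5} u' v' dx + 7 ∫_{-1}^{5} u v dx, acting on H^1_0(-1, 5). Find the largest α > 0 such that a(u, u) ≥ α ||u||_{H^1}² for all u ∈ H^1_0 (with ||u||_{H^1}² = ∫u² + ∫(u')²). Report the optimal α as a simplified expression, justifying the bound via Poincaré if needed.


α = 1

Coercivity of a(·,·) on H^1_0(-1, 5) means a(u, u) ≥ α ||u||_{H^1}² for every u ∈ H^1_0.
The interval has length L = 6, and Poincaré/coercivity depend only on L. Here a(u, u) = ∫(u')² + (7)·∫u².
Here c = 7 ≥ 1, so a(u,u) = ∫(u')² + c∫u² ≥ ∫(u')² + ∫u² = ||u||_{H^1}², i.e. α = 1 works. No larger α is possible: a(u,u) ≥ α||u||_{H^1}² means (1−α)∫(u')² ≥ (α−c)∫u², and for the modes u_n = sin(nπ(x−x₀)/L) (x₀ the left endpoint) one has ∫u_n²/∫(u_n')² = (L/(nπ))² → 0, so a(u_n,u_n)/||u_n||_{H^1}² → 1. Hence the optimal constant is α = 1.
Therefore α = 1.


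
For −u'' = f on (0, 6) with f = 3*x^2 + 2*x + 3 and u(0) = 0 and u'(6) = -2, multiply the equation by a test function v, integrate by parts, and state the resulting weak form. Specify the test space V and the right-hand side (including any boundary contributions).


V = {v ∈ H^1(0, 6) : v(0) = 0} (test functions vanish at x = 0 where u is specified); weak form: ∫_0^6 u'v' dx = ∫_0^6 (3*x^2 + 2*x + 3) v dx − 2·v(6) for all v ∈ V.

Multiply both sides by a test function v and integrate from 0 to 6:
  ∫_0^6 −u''(x) v(x) dx = ∫_0^6 f(x) v(x) dx.
Integrate the LHS by parts once:
  ∫_0^6 −u'' v dx = −[u'(x) v(x)]_0^6 + ∫_0^6 u'(x) v'(x) dx.
Thus ∫_0^6 u'(x) v'(x) dx = ∫_0^6 f(x) v(x) dx + [u'(x) v(x)]_0^6.
Choose V so that boundary terms are either known or forced to vanish.
Mixed BC: u(0) = 0 (Dirichlet) and u'(6) = -2 (Neumann). Define V = {v ∈ H^1(0, 6) : v(0) = 0}. Then [u' v]_0^6 = u'(6)·v(6) − u'(0)·0 = − 2·v(6).
Weak formulation: find u (satisfying any essential BC) such that ∫_0^6 u'(x) v'(x) dx = ∫_0^6 f v dx − 2·v(6) for all v ∈ V (Dirichlet at 0 absorbed into V; Neumann datum at x = 6 contributes the boundary term).
Substituting f(x) = 3*x^2 + 2*x + 3, the right-hand side is ∫_0^6 (3*x^2 + 2*x + 3) v dx − 2·v(6).


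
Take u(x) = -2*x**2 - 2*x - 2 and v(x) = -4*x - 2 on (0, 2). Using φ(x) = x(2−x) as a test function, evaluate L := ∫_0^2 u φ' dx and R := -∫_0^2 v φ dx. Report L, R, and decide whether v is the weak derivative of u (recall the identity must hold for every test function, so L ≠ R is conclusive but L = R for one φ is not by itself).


LHS = 8, RHS = 8. Yes, v = u' weakly.

u(x) = -2*x**2 - 2*x - 2, classical derivative u'(x) = -4*x - 2.
φ(x) = x(2−x), so φ'(x) = 2 - 2*x.
Note φ(0) = φ(2) = 0, so the boundary term u·φ vanishes.
LHS = ∫_0^2 u(x) φ'(x) dx = ∫_0^2 (4*x^3 - 4) dx. Term by term:
  ∫_0^2 4*x^3 dx = 16;  ∫_0^2 -4 dx = -8.
Sum: 16 − 8 = 8.
So LHS = 8.
∫_0^2 v(x) φ(x) dx = ∫_0^2 (4*x^3 - 6*x^2 - 4*x) dx. Term by term:
  ∫_0^2 4*x^3 dx = 16;  ∫_0^2 -6*x^2 dx = -16;  ∫_0^2 -4*x dx = -8.
Sum: 16 − 16 − 8 = -8.
So RHS = -∫_0^2 v(x) φ(x) dx = 8.
LHS = RHS, so the identity holds for this test φ.
Moreover u is smooth here and v(x) = u'(x) = -4*x - 2 pointwise, so the identity holds for every test function. Hence v is the weak derivative of u.


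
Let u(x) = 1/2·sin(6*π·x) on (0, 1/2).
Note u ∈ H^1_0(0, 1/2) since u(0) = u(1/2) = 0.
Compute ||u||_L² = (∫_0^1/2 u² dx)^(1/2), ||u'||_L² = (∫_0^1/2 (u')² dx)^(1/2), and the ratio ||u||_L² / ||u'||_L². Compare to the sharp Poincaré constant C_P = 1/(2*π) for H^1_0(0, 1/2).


||u||_L² / ||u'||_L² = 1/(6*π) < C_P = 1/(2*π).

u(x) = 1/2·sin(6*π·x), so u'(x) = 3*π*cos(6*π*x).
Writing u(x) = A·sin(kπx/L) with A = 1/2 and k = 3, use ∫_0^L sin²(kπx/L) dx = L/2 and ∫_0^L cos²(kπx/L) dx = L/2.
u² = 1/4·sin²(6*π·x) and (u')² = 9*π^2·cos²(6*π·x), and each of sin², cos² integrates to L/2 = 1/4 over (0, 1/2).
∫_0^1/2 u² dx = 1/16, so ||u||_L² = 1/4.
∫_0^1/2 (u')² dx = 9*π^2/4, so ||u'||_L² = 3*π/2.
Ratio ||u||_L² / ||u'||_L² = 1/(6*π).
Sharp Poincaré constant on H^1_0(0, 1/2) is C_P = L/π = 1/(2*π), achieved by sin(2*π·x).
This is the k = 3 harmonic; the ratio L/(kπ) is strictly less than C_P = L/π, consistent with the sharp inequality ||u||_L² ≤ C_P ||u'||_L².


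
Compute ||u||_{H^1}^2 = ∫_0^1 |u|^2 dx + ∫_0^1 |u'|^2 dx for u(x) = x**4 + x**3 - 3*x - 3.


||u||_{H^1}^2 = 27329/1260

The H^1 norm (squared) on an interval (0, L) is
  ||u||_{H^1}^2 = ∫_0^L u(x)^2 dx + ∫_0^L u'(x)^2 dx.
Compute u'(x) = 4*x**3 + 3*x**2 - 3.
Then u(x)^2 = x**8 + 2*x**7 + x**6 - 6*x**5 - 12*x**4 - 6*x**3 + 9*x**2 + 18*x + 9 and u'(x)^2 = 16*x**6 + 24*x**5 + 9*x**4 - 24*x**3 - 18*x**2 + 9.
Integrate each monomial from 0 to 1 using ∫_0^1 c·x^n dx = c·1^(n+1)/(n+1):
  ∫_0^1 u(x)^2 dx = ∫_0^1 (x^8 + 2*x^7 + x^6 - 6*x^5 - 12*x^4 - 6*x^3 + 9*x^2 + 18*x + 9) dx. Term by term:
    ∫_0^1 x^8 dx = 1/9;  ∫_0^1 2*x^7 dx = 1/4;  ∫_0^1 x^6 dx = 1/7;
    ∫_0^1 -6*x^5 dx = -1;  ∫_0^1 -12*x^4 dx = -12/5;  ∫_0^1 -6*x^3 dx = -3/2;
    ∫_0^1 9*x^2 dx = 3;  ∫_0^1 18*x dx = 9;  ∫_0^1 9 dx = 9.
  Sum: 1/9 + 1/4 + 1/7 − 1 − 12/5 − 3/2 + 3 + 9 + 9 = 20921/1260.
  ∫_0^1 u'(x)^2 dx = ∫_0^1 (16*x^6 + 24*x^5 + 9*x^4 - 24*x^3 - 18*x^2 + 9) dx. Term by term:
    ∫_0^1 16*x^6 dx = 16/7;  ∫_0^1 24*x^5 dx = 4;  ∫_0^1 9*x^4 dx = 9/5;
    ∫_0^1 -24*x^3 dx = -6;  ∫_0^1 -18*x^2 dx = -6;  ∫_0^1 9 dx = 9.
  Sum: 16/7 + 4 + 9/5 − 6 − 6 + 9 = 178/35.
Adding: ||u||_{H^1}^2 = 20921/1260 + 178/35 = 27329/1260.


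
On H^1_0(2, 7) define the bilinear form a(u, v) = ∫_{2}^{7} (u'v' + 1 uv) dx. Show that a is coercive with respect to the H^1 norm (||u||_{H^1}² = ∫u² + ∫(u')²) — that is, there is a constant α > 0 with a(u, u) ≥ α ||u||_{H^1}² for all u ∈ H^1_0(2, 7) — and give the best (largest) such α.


α = 1

Coercivity of a(·,·) on H^1_0(2, 7) means a(u, u) ≥ α ||u||_{H^1}² for every u ∈ H^1_0.
The interval has length L = 5, and Poincaré/coercivity depend only on L. Here a(u, u) = ∫(u')² + (1)·∫u².
Here c = 1 ≥ 1, so a(u,u) = ∫(u')² + c∫u² ≥ ∫(u')² + ∫u² = ||u||_{H^1}², i.e. α = 1 works. No larger α is possible: a(u,u) ≥ α||u||_{H^1}² means (1−α)∫(u')² ≥ (α−c)∫u², and for the modes u_n = sin(nπ(x−x₀)/L) (x₀ the left endpoint) one has ∫u_n²/∫(u_n')² = (L/(nπ))² → 0, so a(u_n,u_n)/||u_n||_{H^1}² → 1. Hence the optimal constant is α = 1.
Therefore α = 1.


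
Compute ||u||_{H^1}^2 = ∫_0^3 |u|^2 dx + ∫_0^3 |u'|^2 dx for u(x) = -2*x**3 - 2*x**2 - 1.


||u||_{H^1}^2 = 37812/7

The H^1 norm (squared) on an interval (0, L) is
  ||u||_{H^1}^2 = ∫_0^L u(x)^2 dx + ∫_0^L u'(x)^2 dx.
Compute u'(x) = -6*x**2 - 4*x.
Then u(x)^2 = 4*x**6 + 8*x**5 + 4*x**4 + 4*x**3 + 4*x**2 + 1 and u'(x)^2 = 36*x**4 + 48*x**3 + 16*x**2.
Integrate each monomial from 0 to 3 using ∫_0^3 c·x^n dx = c·3^(n+1)/(n+1):
  ∫_0^3 u(x)^2 dx = ∫_0^3 (4*x^6 + 8*x^5 + 4*x^4 + 4*x^3 + 4*x^2 + 1) dx. Term by term:
    ∫_0^3 4*x^6 dx = 8748/7;  ∫_0^3 8*x^5 dx = 972;  ∫_0^3 4*x^4 dx = 972/5;
    ∫_0^3 4*x^3 dx = 81;  ∫_0^3 4*x^2 dx = 36;  ∫_0^3 1 dx = 3.
  Sum: 8748/7 + 972 + 972/5 + 81 + 36 + 3 = 88764/35.
  ∫_0^3 u'(x)^2 dx = ∫_0^3 (36*x^4 + 48*x^3 + 16*x^2) dx. Term by term:
    ∫_0^3 36*x^4 dx = 8748/5;  ∫_0^3 48*x^3 dx = 972;  ∫_0^3 16*x^2 dx = 144.
  Sum: 8748/5 + 972 + 144 = 14328/5.
Adding: ||u||_{H^1}^2 = 88764/35 + 14328/5 = 37812/7.


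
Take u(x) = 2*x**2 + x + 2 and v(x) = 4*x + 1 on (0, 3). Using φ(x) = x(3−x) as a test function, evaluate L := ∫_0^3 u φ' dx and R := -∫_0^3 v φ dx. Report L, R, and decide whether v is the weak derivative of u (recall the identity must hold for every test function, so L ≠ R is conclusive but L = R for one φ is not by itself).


LHS = -63/2, RHS = -63/2. Yes, v = u' weakly.

u(x) = 2*x**2 + x + 2, classical derivative u'(x) = 4*x + 1.
φ(x) = x(3−x), so φ'(x) = 3 - 2*x.
Note φ(0) = φ(3) = 0, so the boundary term u·φ vanishes.
LHS = ∫_0^3 u(x) φ'(x) dx = ∫_0^3 (-4*x^3 + 4*x^2 - x + 6) dx. Term by term:
  ∫_0^3 -4*x^3 dx = -81;  ∫_0^3 4*x^2 dx = 36;  ∫_0^3 -x dx = -9/2;
  ∫_0^3 6 dx = 18.
Sum: -81 + 36 − 9/2 + 18 = -63/2.
So LHS = -63/2.
∫_0^3 v(x) φ(x) dx = ∫_0^3 (-4*x^3 + 11*x^2 + 3*x) dx. Term by term:
  ∫_0^3 -4*x^3 dx = -81;  ∫_0^3 11*x^2 dx = 99;  ∫_0^3 3*x dx = 27/2.
Sum: -81 + 99 + 27/2 = 63/2.
So RHS = -∫_0^3 v(x) φ(x) dx = -63/2.
LHS = RHS, so the identity holds for this test φ.
Moreover u is smooth here and v(x) = u'(x) = 4*x + 1 pointwise, so the identity holds for every test function. Hence v is the weak derivative of u.


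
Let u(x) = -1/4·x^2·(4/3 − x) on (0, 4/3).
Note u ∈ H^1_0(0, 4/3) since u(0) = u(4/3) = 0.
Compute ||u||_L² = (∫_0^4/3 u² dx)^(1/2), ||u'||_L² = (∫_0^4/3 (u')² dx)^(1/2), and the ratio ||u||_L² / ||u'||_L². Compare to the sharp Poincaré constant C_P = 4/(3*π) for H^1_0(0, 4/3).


||u||_L² / ||u'||_L² = 2*sqrt(14)/21 < C_P = 4/(3*π).

u(x) = -1/4·x^2·(4/3 − x), so u'(x) = x*(9*x - 8)/12.
u(x) = -1/4·x^2·(4/3 − x) vanishes at x = 0 and x = 4/3, so u ∈ H^1_0(0, 4/3). Differentiate via the product rule and integrate the resulting polynomials term by term.
  ∫_0^4/3 u² dx = ∫_0^4/3 (x^6/16 - x^5/6 + x^4/9) dx. Term by term:
    ∫_0^4/3 x^6/16 dx = 1024/15309;  ∫_0^4/3 -x^5/6 dx = -1024/6561;  ∫_0^4/3 x^4/9 dx = 1024/10935.
  Sum: 1024/15309 − 1024/6561 + 1024/10935 = 1024/229635.
  ∫_0^4/3 (u')² dx = ∫_0^4/3 (9*x^4/16 - x^3 + 4*x^2/9) dx. Term by term:
    ∫_0^4/3 9*x^4/16 dx = 64/135;  ∫_0^4/3 -x^3 dx = -64/81;  ∫_0^4/3 4*x^2/9 dx = 256/729.
  Sum: 64/135 − 64/81 + 256/729 = 128/3645.
∫_0^4/3 u² dx = 1024/229635, so ||u||_L² = 32*sqrt(35)/2835.
∫_0^4/3 (u')² dx = 128/3645, so ||u'||_L² = 8*sqrt(10)/135.
Ratio ||u||_L² / ||u'||_L² = 2*sqrt(14)/21.
Sharp Poincaré constant on H^1_0(0, 4/3) is C_P = L/π = 4/(3*π), achieved by sin(3*π/4·x).
A polynomial bump cannot attain the sharp Poincaré constant (only the first sine eigenfunction does), so the ratio is strictly less than C_P, consistent with ||u||_L² ≤ C_P ||u'||_L².


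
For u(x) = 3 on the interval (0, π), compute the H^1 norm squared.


||u||_{H^1(0,π)}^2 = 9*π

u'(x) = 0.
Expand u² and (u')² and integrate term by term on (0, π), using: for integers n ≥ 1, ∫_0^π sin²(nx) dx = ∫_0^π cos²(nx) dx = π/2; for n ≠ n', ∫_0^π sin(nx)sin(n'x) dx = ∫_0^π cos(nx)cos(n'x) dx = 0; and by product-to-sum, ∫_0^π sin(nx)cos(n'x) dx = ½∫_0^π [sin((n+n')x) + sin((n−n')x)] dx, which is 0 when n+n' is even and 2n/(n²−n'²) when n+n' is odd (it need not vanish on (0, π)). For the constant mode: ∫_0^π 1 dx = π, ∫_0^π cos(nx) dx = 0, ∫_0^π sin(nx) dx = (1−(−1)^n)/n.
  u² squared terms: (3)²·∫1 dx = 9·π = 9*π.
  So ∫_0^π u² dx = 9*π.
  u' ≡ 0, so ∫_0^π (u')² dx = 0.
||u||_{H^1}^2 = (9*π) + (0) = 9*π.


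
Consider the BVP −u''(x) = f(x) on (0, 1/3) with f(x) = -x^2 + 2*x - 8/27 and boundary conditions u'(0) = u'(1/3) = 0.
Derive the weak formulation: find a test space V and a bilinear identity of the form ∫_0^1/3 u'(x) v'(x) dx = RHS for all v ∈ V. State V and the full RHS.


V = H^1(0, 1/3) (no boundary constraint on v; u is determined up to an additive constant); weak form: ∫_0^1/3 u'v' dx = ∫_0^1/3 (-x^2 + 2*x - 8/27) v dx for all v ∈ V.

Multiply both sides by a test function v and integrate from 0 to 1/3:
  ∫_0^1/3 −u''(x) v(x) dx = ∫_0^1/3 f(x) v(x) dx.
Integrate the LHS by parts once:
  ∫_0^1/3 −u'' v dx = −[u'(x) v(x)]_0^1/3 + ∫_0^1/3 u'(x) v'(x) dx.
Thus ∫_0^1/3 u'(x) v'(x) dx = ∫_0^1/3 f(x) v(x) dx + [u'(x) v(x)]_0^1/3.
Choose V so that boundary terms are either known or forced to vanish.
u has homogeneous Neumann: u'(0) = u'(1/3) = 0. So [u' v]_0^1/3 = 0·v(1/3) − 0·v(0) = 0 for any v; take V = H^1(0, 1/3).
Weak formulation: find u (satisfying any essential BC) such that ∫_0^1/3 u'(x) v'(x) dx = ∫_0^1/3 f v dx for all v ∈ V (homogeneous Neumann, so boundary terms vanish).
Substituting f(x) = -x^2 + 2*x - 8/27, the right-hand side is ∫_0^1/3 (-x^2 + 2*x - 8/27) v dx.
Compatibility check (pure Neumann): taking v ≡ 1 ∈ V gives 0 = ∫_0^1/3 f dx + (0) − (0), i.e. ∫_0^1/3 f dx must equal u'(0) − u'(1/3) = 0. Indeed ∫_0^1/3 (-x^2 + 2*x - 8/27) dx = 0, so the data are compatible. The solution is then unique only up to an additive constant (fix it e.g. by requiring ∫_0^1/3 u dx = 0).


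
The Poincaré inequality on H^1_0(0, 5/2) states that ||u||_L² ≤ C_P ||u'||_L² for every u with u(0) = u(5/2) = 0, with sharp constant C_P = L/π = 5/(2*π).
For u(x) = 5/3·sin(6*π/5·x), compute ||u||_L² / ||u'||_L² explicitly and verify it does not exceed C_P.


||u||_L² / ||u'||_L² = 5/(6*π) < C_P = 5/(2*π).

u(x) = 5/3·sin(6*π/5·x), so u'(x) = 2*π*cos(6*π*x/5).
Writing u(x) = A·sin(kπx/L) with A = 5/3 and k = 3, use ∫_0^L sin²(kπx/L) dx = L/2 and ∫_0^L cos²(kπx/L) dx = L/2.
u² = 25/9·sin²(6*π/5·x) and (u')² = 4*π^2·cos²(6*π/5·x), and each of sin², cos² integrates to L/2 = 5/4 over (0, 5/2).
∫_0^5/2 u² dx = 125/36, so ||u||_L² = 5*sqrt(5)/6.
∫_0^5/2 (u')² dx = 5*π^2, so ||u'||_L² = sqrt(5)*π.
Ratio ||u||_L² / ||u'||_L² = 5/(6*π).
Sharp Poincaré constant on H^1_0(0, 5/2) is C_P = L/π = 5/(2*π), achieved by sin(2*π/5·x).
This is the k = 3 harmonic; the ratio L/(kπ) is strictly less than C_P = L/π, consistent with the sharp inequality ||u||_L² ≤ C_P ||u'||_L².


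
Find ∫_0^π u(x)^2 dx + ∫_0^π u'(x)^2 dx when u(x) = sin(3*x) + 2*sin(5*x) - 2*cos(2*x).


||u||_{H^1(0,π)}^2 = -904/21 + 67*π

u'(x) = 4*sin(2*x) + 3*cos(3*x) + 10*cos(5*x).
Expand u² and (u')² and integrate term by term on (0, π), using: for integers n ≥ 1, ∫_0^π sin²(nx) dx = ∫_0^π cos²(nx) dx = π/2; for n ≠ n', ∫_0^π sin(nx)sin(n'x) dx = ∫_0^π cos(nx)cos(n'x) dx = 0; and by product-to-sum, ∫_0^π sin(nx)cos(n'x) dx = ½∫_0^π [sin((n+n')x) + sin((n−n')x)] dx, which is 0 when n+n' is even and 2n/(n²−n'²) when n+n' is odd (it need not vanish on (0, π)).
  u² squared terms: (-2)²·∫cos(2x)² dx = 4·π/2 = 2*π;  (2)²·∫sin(5x)² dx = 4·π/2 = 2*π;  (1)²·∫sin(3x)² dx = 1·π/2 = π/2.
  u² cross terms: 2·(-2)·(2)·∫cos(2x)·sin(5x) dx = -8·(10/21) = -80/21;  2·(-2)·(1)·∫cos(2x)·sin(3x) dx = -4·(6/5) = -24/5;  2·(2)·(1)·∫sin(5x)·sin(3x) dx = 4·(0) = 0.
  So ∫_0^π u² dx = 2*π + 2*π + π/2 − 80/21 − 24/5 + 0 = -904/105 + 9*π/2.
  (u')² squared terms: (3)²·∫cos(3x)² dx = 9·π/2 = 9*π/2;  (4)²·∫sin(2x)² dx = 16·π/2 = 8*π;  (10)²·∫cos(5x)² dx = 100·π/2 = 50*π.
  (u')² cross terms: 2·(3)·(4)·∫cos(3x)·sin(2x) dx = 24·(-4/5) = -96/5;  2·(3)·(10)·∫cos(3x)·cos(5x) dx = 60·(0) = 0;  2·(4)·(10)·∫sin(2x)·cos(5x) dx = 80·(-4/21) = -320/21.
  So ∫_0^π (u')² dx = 9*π/2 + 8*π + 50*π − 96/5 + 0 − 320/21 = -3616/105 + 125*π/2.
||u||_{H^1}^2 = (-904/105 + 9*π/2) + (-3616/105 + 125*π/2) = -904/21 + 67*π.


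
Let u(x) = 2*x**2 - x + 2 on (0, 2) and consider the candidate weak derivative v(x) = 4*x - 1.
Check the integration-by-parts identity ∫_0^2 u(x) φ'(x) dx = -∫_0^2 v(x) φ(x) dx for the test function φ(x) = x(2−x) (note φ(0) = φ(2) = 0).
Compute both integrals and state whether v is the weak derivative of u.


LHS = -4, RHS = -4. Yes, v = u' weakly.

u(x) = 2*x**2 - x + 2, classical derivative u'(x) = 4*x - 1.
φ(x) = x(2−x), so φ'(x) = 2 - 2*x.
Note φ(0) = φ(2) = 0, so the boundary term u·φ vanishes.
LHS = ∫_0^2 u(x) φ'(x) dx = ∫_0^2 (-4*x^3 + 6*x^2 - 6*x + 4) dx. Term by term:
  ∫_0^2 -4*x^3 dx = -16;  ∫_0^2 6*x^2 dx = 16;  ∫_0^2 -6*x dx = -12;
  ∫_0^2 4 dx = 8.
Sum: -16 + 16 − 12 + 8 = -4.
So LHS = -4.
∫_0^2 v(x) φ(x) dx = ∫_0^2 (-4*x^3 + 9*x^2 - 2*x) dx. Term by term:
  ∫_0^2 -4*x^3 dx = -16;  ∫_0^2 9*x^2 dx = 24;  ∫_0^2 -2*x dx = -4.
Sum: -16 + 24 − 4 = 4.
So RHS = -∫_0^2 v(x) φ(x) dx = -4.
LHS = RHS, so the identity holds for this test φ.
Moreover u is smooth here and v(x) = u'(x) = 4*x - 1 pointwise, so the identity holds for every test function. Hence v is the weak derivative of u.


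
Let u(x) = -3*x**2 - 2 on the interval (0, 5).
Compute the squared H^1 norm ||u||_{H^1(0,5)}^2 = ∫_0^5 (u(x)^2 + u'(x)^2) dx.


||u||_{H^1}^2 = 7645

The H^1 norm (squared) on an interval (0, L) is
  ||u||_{H^1}^2 = ∫_0^L u(x)^2 dx + ∫_0^L u'(x)^2 dx.
Compute u'(x) = -6*x.
Then u(x)^2 = 9*x**4 + 12*x**2 + 4 and u'(x)^2 = 36*x**2.
Integrate each monomial from 0 to 5 using ∫_0^5 c·x^n dx = c·5^(n+1)/(n+1):
  ∫_0^5 u(x)^2 dx = ∫_0^5 (9*x^4 + 12*x^2 + 4) dx. Term by term:
    ∫_0^5 9*x^4 dx = 5625;  ∫_0^5 12*x^2 dx = 500;  ∫_0^5 4 dx = 20.
  Sum: 5625 + 500 + 20 = 6145.
  ∫_0^5 u'(x)^2 dx = ∫_0^5 (36*x^2) dx. Term by term:
    ∫_0^5 36*x^2 dx = 1500.
Adding: ||u||_{H^1}^2 = 6145 + 1500 = 7645.


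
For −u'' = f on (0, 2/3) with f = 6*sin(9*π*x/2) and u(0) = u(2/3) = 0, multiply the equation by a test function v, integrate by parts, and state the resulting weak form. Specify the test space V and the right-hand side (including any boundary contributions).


V = H^1_0(0, 2/3) (so v(0) = v(2/3) = 0); weak form: ∫_0^2/3 u'v' dx = ∫_0^2/3 (6*sin(9*π*x/2)) v dx for all v ∈ V.

Multiply both sides by a test function v and integrate from 0 to 2/3:
  ∫_0^2/3 −u''(x) v(x) dx = ∫_0^2/3 f(x) v(x) dx.
Integrate the LHS by parts once:
  ∫_0^2/3 −u'' v dx = −[u'(x) v(x)]_0^2/3 + ∫_0^2/3 u'(x) v'(x) dx.
Thus ∫_0^2/3 u'(x) v'(x) dx = ∫_0^2/3 f(x) v(x) dx + [u'(x) v(x)]_0^2/3.
Choose V so that boundary terms are either known or forced to vanish.
u is Dirichlet: u(0) = u(2/3) = 0. Let V = H^1_0(0, 2/3); then v(0) = v(2/3) = 0, and [u' v]_0^2/3 = 0.
Weak formulation: find u (satisfying any essential BC) such that ∫_0^2/3 u'(x) v'(x) dx = ∫_0^2/3 f v dx for all v ∈ V.
Substituting f(x) = 6*sin(9*π*x/2), the right-hand side is ∫_0^2/3 (6*sin(9*π*x/2)) v dx.


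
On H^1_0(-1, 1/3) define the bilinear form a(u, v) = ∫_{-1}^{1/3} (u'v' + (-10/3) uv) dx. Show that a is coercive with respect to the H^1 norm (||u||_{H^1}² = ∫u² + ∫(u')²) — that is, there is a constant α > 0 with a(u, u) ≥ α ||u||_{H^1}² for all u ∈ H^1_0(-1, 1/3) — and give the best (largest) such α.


α = (-160 + 27*π^2)/(3*(16 + 9*π^2))

Coercivity of a(·,·) on H^1_0(-1, 1/3) means a(u, u) ≥ α ||u||_{H^1}² for every u ∈ H^1_0.
The interval has length L = 4/3, and Poincaré/coercivity depend only on L. Here a(u, u) = ∫(u')² + (-10/3)·∫u².
Here c = -10/3 < 0 with |c| < (π/L)² = 9*π^2/16, so coercivity still holds. The condition a(u,u) ≥ α||u||_{H^1}² reads (1−α)∫(u')² ≥ (α−c)∫u². Any admissible α is ≤ 1 (rapidly oscillating u have ∫u²/∫(u')² → 0), and α = 1 would force 0 ≥ (1−c)∫u², impossible since c < 1; so 1−α > 0. By the sharp Poincaré inequality on H^1_0 of an interval of length L, ∫(u')² ≥ (π/L)²∫u² with equality for the first sine mode sin(π(x−x₀)/L) (x₀ the left endpoint), so the inequality holds for all u iff (1−α)(π/L)² ≥ α − c, i.e. α ≤ ((π/L)² + c)/((π/L)² + 1) = (1 + c(L/π)²)/(1 + (L/π)²). (Direct route, valid since c ≤ 0: Poincaré gives c∫u² ≥ c(L/π)²∫(u')², so a(u,u) ≥ (1 + c(L/π)²)∫(u')², while ||u||_{H^1}² ≤ (1 + (L/π)²)∫(u')²; dividing yields the same α.) With (π/L)² = 9*π^2/16 and c = -10/3, the largest admissible constant is α = ((π/L)² + c)/((π/L)² + 1).
Simplifying, α = (-160 + 27*π^2)/(3*(16 + 9*π^2)).


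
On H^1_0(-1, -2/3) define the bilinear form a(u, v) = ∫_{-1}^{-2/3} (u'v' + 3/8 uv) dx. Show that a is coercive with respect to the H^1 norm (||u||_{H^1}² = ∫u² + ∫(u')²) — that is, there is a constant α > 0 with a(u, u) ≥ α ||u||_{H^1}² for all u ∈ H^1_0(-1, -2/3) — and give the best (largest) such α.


α = 3*(1 + 24*π^2)/(8*(1 + 9*π^2))

Coercivity of a(·,·) on H^1_0(-1, -2/3) means a(u, u) ≥ α ||u||_{H^1}² for every u ∈ H^1_0.
The interval has length L = 1/3, and Poincaré/coercivity depend only on L. Here a(u, u) = ∫(u')² + (3/8)·∫u².
Here 0 < c = 3/8 < 1. The condition a(u,u) ≥ α||u||_{H^1}² reads (1−α)∫(u')² ≥ (α−c)∫u². Any admissible α is ≤ 1 (rapidly oscillating u have ∫u²/∫(u')² → 0), and α = 1 would force 0 ≥ (1−c)∫u², impossible since c < 1; so 1−α > 0. By the sharp Poincaré inequality on H^1_0 of an interval of length L, ∫(u')² ≥ (π/L)²∫u² with equality for the first sine mode sin(π(x−x₀)/L) (x₀ the left endpoint), so the inequality holds for all u iff (1−α)(π/L)² ≥ α − c, i.e. α ≤ ((π/L)² + c)/((π/L)² + 1) = (1 + c(L/π)²)/(1 + (L/π)²). With (π/L)² = 9*π^2 and c = 3/8, the largest admissible constant is α = ((π/L)² + c)/((π/L)² + 1).
Simplifying, α = 3*(1 + 24*π^2)/(8*(1 + 9*π^2)).


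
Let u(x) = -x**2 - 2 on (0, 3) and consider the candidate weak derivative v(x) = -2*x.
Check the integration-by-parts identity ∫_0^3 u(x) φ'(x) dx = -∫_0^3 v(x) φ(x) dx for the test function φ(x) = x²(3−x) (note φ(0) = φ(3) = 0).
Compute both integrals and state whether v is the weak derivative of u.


LHS = 243/10, RHS = 243/10. Yes, v = u' weakly.

u(x) = -x**2 - 2, classical derivative u'(x) = -2*x.
φ(x) = x²(3−x), so φ'(x) = 3*x*(2 - x).
Note φ(0) = φ(3) = 0, so the boundary term u·φ vanishes.
LHS = ∫_0^3 u(x) φ'(x) dx = ∫_0^3 (3*x^4 - 6*x^3 + 6*x^2 - 12*x) dx. Term by term:
  ∫_0^3 3*x^4 dx = 729/5;  ∫_0^3 -6*x^3 dx = -243/2;  ∫_0^3 6*x^2 dx = 54;
  ∫_0^3 -12*x dx = -54.
Sum: 729/5 − 243/2 + 54 − 54 = 243/10.
So LHS = 243/10.
∫_0^3 v(x) φ(x) dx = ∫_0^3 (2*x^4 - 6*x^3) dx. Term by term:
  ∫_0^3 2*x^4 dx = 486/5;  ∫_0^3 -6*x^3 dx = -243/2.
Sum: 486/5 − 243/2 = -243/10.
So RHS = -∫_0^3 v(x) φ(x) dx = 243/10.
LHS = RHS, so the identity holds for this test φ.
Moreover u is smooth here and v(x) = u'(x) = -2*x pointwise, so the identity holds for every test function. Hence v is the weak derivative of u.
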